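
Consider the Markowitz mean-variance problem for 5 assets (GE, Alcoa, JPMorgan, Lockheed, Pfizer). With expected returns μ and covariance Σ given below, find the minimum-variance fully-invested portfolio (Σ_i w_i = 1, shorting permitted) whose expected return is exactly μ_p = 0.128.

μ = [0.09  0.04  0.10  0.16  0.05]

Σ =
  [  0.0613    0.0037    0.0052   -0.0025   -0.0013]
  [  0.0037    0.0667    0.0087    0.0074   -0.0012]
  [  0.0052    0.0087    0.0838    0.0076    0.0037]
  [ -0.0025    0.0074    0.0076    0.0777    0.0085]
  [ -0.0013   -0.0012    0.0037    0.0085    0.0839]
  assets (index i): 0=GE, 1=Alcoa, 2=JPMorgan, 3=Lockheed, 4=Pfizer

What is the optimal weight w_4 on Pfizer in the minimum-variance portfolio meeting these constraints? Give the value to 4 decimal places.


0.0269

x=Σ⁻¹μ = [1.4694  0.1919  0.8876  1.9594  0.3838]
y=Σ⁻¹𝟙 = [15.5259  12.1123  8.3038  10.2078  10.9324]
a=μᵀx=0.561371  b=𝟙ᵀx=4.892077  c=𝟙ᵀy=57.082239  D=ac−b²=8.111890
λ₁=(c·0.128−b)/D = (57.082239·0.128−4.892077)/8.111890 = 0.297643
λ₂=(a−b·0.128)/D = (0.561371−4.892077·0.128)/8.111890 = -0.007990
w* = 0.297643·x + -0.007990·y:
  w_0 = 0.297643·1.4694 + -0.007990·15.5259 = 0.3133  (GE)
  w_1 = 0.297643·0.1919 + -0.007990·12.1123 = -0.0396  (Alcoa)
  w_2 = 0.297643·0.8876 + -0.007990·8.3038 = 0.1978  (JPMorgan)
  w_3 = 0.297643·1.9594 + -0.007990·10.2078 = 0.5016  (Lockheed)
  w_4 = 0.297643·0.3838 + -0.007990·10.9324 = 0.0269  (Pfizer)
Σw_i=1.0000  μᵀw=0.1280
σ²=wᵀΣw=λ₁·μ_p+λ₂ = 0.297643·0.128 + -0.007990 = 0.030108 ≈ 0.0301


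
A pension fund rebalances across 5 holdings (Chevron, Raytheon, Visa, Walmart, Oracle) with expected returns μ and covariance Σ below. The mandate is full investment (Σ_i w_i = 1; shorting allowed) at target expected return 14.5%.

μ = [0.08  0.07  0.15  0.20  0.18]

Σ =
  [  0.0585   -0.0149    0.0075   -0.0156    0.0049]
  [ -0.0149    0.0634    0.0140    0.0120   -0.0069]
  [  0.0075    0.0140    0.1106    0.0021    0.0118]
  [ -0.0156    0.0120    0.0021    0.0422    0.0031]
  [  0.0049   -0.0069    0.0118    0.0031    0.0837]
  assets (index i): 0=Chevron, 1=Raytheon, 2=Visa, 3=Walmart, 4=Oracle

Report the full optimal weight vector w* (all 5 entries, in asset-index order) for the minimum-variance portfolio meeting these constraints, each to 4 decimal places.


0.2761  0.1258  0.0554  0.4054  0.1373

x=Σ⁻¹μ = [2.7441  0.7474  0.7877  5.3741  1.7414]
y=Σ⁻¹𝟙 = [27.7172  17.3472  3.3399  28.0913  10.2436]
a=μᵀx=1.778280  b=𝟙ᵀx=11.394767  c=𝟙ᵀy=86.739154  D=ac−b²=24.405768
λ₁=(c·0.145−b)/D = (86.739154·0.145−11.394767)/24.405768 = 0.048448
λ₂=(a−b·0.145)/D = (1.778280−11.394767·0.145)/24.405768 = 0.005164
w* = 0.048448·x + 0.005164·y:
  w_0 = 0.048448·2.7441 + 0.005164·27.7172 = 0.2761  (Chevron)
  w_1 = 0.048448·0.7474 + 0.005164·17.3472 = 0.1258  (Raytheon)
  w_2 = 0.048448·0.7877 + 0.005164·3.3399 = 0.0554  (Visa)
  w_3 = 0.048448·5.3741 + 0.005164·28.0913 = 0.4054  (Walmart)
  w_4 = 0.048448·1.7414 + 0.005164·10.2436 = 0.1373  (Oracle)
Σw_i=1.0000  μᵀw=0.1450
σ²=wᵀΣw=λ₁·μ_p+λ₂ = 0.048448·0.145 + 0.005164 = 0.012189 ≈ 0.0122


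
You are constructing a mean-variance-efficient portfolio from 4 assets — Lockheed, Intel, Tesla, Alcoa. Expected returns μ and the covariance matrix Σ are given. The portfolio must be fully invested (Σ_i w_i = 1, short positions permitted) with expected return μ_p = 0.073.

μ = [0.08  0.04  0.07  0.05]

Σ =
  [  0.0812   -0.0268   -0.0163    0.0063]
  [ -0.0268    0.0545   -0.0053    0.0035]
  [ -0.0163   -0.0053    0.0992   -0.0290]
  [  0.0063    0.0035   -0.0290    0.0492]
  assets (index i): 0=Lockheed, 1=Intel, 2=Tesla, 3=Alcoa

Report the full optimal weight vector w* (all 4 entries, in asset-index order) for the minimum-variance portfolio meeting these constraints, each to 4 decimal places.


g=Σ⁻¹μ = [1.7051  1.6198  1.5367  1.5885]
h=Σ⁻¹𝟙 = [25.2776  31.2773  24.4662  29.2846]
a=μᵀg=0.388197  b=𝟙ᵀg=6.450159  c=𝟙ᵀh=110.305629  D=ac−b²=1.215752
λ₁=(c·0.073−b)/D = (110.305629·0.073−6.450159)/1.215752 = 1.317828
λ₂=(a−b·0.073)/D = (0.388197−6.450159·0.073)/1.215752 = -0.067995
w* = 1.317828·g + -0.067995·h:
  w_0 = 1.317828·1.7051 + -0.067995·25.2776 = 0.5283  (Lockheed)
  w_1 = 1.317828·1.6198 + -0.067995·31.2773 = 0.0080  (Intel)
  w_2 = 1.317828·1.5367 + -0.067995·24.4662 = 0.3616  (Tesla)
  w_3 = 1.317828·1.5885 + -0.067995·29.2846 = 0.1022  (Alcoa)
Σw_i=1.0000  μᵀw=0.0730
σ²=wᵀΣw=λ₁·μ_p+λ₂ = 1.317828·0.073 + -0.067995 = 0.028207 ≈ 0.0282

0.5283  0.0080  0.3616  0.1022


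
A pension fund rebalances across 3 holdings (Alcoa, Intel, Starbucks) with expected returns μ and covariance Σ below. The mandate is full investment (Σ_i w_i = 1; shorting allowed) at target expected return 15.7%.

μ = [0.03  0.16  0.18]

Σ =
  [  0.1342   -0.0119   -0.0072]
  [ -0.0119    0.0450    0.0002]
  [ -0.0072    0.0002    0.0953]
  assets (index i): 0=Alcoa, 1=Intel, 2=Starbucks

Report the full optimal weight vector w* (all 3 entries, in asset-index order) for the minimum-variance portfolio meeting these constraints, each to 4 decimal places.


x=Σ⁻¹μ = [0.6571  3.7207  1.9306]
y=Σ⁻¹𝟙 = [10.2600  24.8856  11.2161]
a=μᵀx=0.962537  b=𝟙ᵀx=6.308392  c=𝟙ᵀy=46.361702  D=ac−b²=4.829062
λ₁=(c·0.157−b)/D = (46.361702·0.157−6.308392)/4.829062 = 0.200949
λ₂=(a−b·0.157)/D = (0.962537−6.308392·0.157)/4.829062 = -0.005773
w* = 0.200949·x + -0.005773·y:
  w_0 = 0.200949·0.6571 + -0.005773·10.2600 = 0.0728  (Alcoa)
  w_1 = 0.200949·3.7207 + -0.005773·24.8856 = 0.6040  (Intel)
  w_2 = 0.200949·1.9306 + -0.005773·11.2161 = 0.3232  (Starbucks)
Σw_i=1.0000  μᵀw=0.1570
σ²=wᵀΣw=λ₁·μ_p+λ₂ = 0.200949·0.157 + -0.005773 = 0.025776 ≈ 0.0258

0.0728  0.6040  0.3232


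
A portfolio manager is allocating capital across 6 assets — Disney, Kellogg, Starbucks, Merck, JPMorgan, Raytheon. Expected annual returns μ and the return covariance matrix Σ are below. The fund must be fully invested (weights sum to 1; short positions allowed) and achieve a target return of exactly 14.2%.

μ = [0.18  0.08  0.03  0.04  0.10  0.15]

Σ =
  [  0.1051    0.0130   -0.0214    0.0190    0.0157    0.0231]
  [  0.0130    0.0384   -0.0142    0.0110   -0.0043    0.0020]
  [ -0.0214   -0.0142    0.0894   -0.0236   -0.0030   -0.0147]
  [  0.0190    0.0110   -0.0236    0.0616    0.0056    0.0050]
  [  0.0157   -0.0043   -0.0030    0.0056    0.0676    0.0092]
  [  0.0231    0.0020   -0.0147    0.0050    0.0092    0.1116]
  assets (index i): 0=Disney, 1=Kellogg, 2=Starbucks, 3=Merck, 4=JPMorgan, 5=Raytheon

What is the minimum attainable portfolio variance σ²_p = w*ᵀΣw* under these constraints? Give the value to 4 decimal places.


0.0334

x=Σ⁻¹μ = [1.2459  2.1545  1.2392  0.1547  1.2190  1.1034]
y=Σ⁻¹𝟙 = [3.4335  29.7789  23.0723  16.6772  14.3308  8.8267]
a=μᵀx=0.727395  b=𝟙ᵀx=7.116694  c=𝟙ᵀy=96.119487  D=ac−b²=19.269477
λ₁=(c·0.142−b)/D = (96.119487·0.142−7.116694)/19.269477 = 0.338996
λ₂=(a−b·0.142)/D = (0.727395−7.116694·0.142)/19.269477 = -0.014696
w* = 0.338996·x + -0.014696·y:
  w_0 = 0.338996·1.2459 + -0.014696·3.4335 = 0.3719  (Disney)
  w_1 = 0.338996·2.1545 + -0.014696·29.7789 = 0.2927  (Kellogg)
  w_2 = 0.338996·1.2392 + -0.014696·23.0723 = 0.0810  (Starbucks)
  w_3 = 0.338996·0.1547 + -0.014696·16.6772 = -0.1926  (Merck)
  w_4 = 0.338996·1.2190 + -0.014696·14.3308 = 0.2026  (JPMorgan)
  w_5 = 0.338996·1.1034 + -0.014696·8.8267 = 0.2443  (Raytheon)
Σw_i=1.0000  μᵀw=0.1420
σ²=wᵀΣw=λ₁·μ_p+λ₂ = 0.338996·0.142 + -0.014696 = 0.033442 ≈ 0.0334


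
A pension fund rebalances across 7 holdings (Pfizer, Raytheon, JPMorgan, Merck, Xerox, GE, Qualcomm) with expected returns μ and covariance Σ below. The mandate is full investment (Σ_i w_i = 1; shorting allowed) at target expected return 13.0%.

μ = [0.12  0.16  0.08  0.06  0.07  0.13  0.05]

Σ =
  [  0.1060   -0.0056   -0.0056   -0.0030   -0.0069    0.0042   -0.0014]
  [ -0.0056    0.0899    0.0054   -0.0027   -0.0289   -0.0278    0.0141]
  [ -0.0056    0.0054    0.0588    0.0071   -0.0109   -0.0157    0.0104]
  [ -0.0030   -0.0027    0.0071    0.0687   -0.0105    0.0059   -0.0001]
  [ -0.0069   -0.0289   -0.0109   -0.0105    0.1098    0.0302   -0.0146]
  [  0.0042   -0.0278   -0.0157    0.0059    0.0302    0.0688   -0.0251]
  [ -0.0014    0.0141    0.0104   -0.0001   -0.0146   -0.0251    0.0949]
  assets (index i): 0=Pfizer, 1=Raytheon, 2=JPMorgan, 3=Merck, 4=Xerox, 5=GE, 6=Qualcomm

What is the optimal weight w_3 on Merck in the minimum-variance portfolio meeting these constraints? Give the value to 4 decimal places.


u=Σ⁻¹μ = [1.3610  2.9593  2.0374  0.7061  0.9832  3.3073  0.9107]
v=Σ⁻¹𝟙 = [12.1498  20.9868  21.3456  13.6863  13.8033  25.0251  14.0161]
a=μᵀu=1.386471  b=𝟙ᵀu=12.264978  c=𝟙ᵀv=121.012913  D=ac−b²=17.351192
λ₁=(c·0.130−b)/D = (121.012913·0.130−12.264978)/17.351192 = 0.199796
λ₂=(a−b·0.130)/D = (1.386471−12.264978·0.130)/17.351192 = -0.011986
w* = 0.199796·u + -0.011986·v:
  w_0 = 0.199796·1.3610 + -0.011986·12.1498 = 0.1263  (Pfizer)
  w_1 = 0.199796·2.9593 + -0.011986·20.9868 = 0.3397  (Raytheon)
  w_2 = 0.199796·2.0374 + -0.011986·21.3456 = 0.1512  (JPMorgan)
  w_3 = 0.199796·0.7061 + -0.011986·13.6863 = -0.0230  (Merck)
  w_4 = 0.199796·0.9832 + -0.011986·13.8033 = 0.0310  (Xerox)
  w_5 = 0.199796·3.3073 + -0.011986·25.0251 = 0.3608  (GE)
  w_6 = 0.199796·0.9107 + -0.011986·14.0161 = 0.0140  (Qualcomm)
Σw_i=1.0000  μᵀw=0.1300
σ²=wᵀΣw=λ₁·μ_p+λ₂ = 0.199796·0.130 + -0.011986 = 0.013987 ≈ 0.0140

-0.0230


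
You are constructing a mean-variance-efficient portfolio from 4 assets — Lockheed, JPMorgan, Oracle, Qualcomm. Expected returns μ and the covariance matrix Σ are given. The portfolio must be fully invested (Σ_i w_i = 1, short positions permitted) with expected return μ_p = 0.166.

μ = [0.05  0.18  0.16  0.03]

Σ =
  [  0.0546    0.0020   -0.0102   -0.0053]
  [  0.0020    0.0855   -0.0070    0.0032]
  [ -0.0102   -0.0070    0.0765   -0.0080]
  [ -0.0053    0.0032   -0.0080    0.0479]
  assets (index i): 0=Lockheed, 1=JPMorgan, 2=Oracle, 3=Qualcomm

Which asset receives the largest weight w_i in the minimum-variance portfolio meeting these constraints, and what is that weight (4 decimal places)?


p=Σ⁻¹μ = [1.4225  2.2447  2.5982  1.0677]
q=Σ⁻¹𝟙 = [24.1746  11.7989  20.1065  26.1215]
a=μᵀp=0.922930  b=𝟙ᵀp=7.333215  c=𝟙ᵀq=82.201488  D=ac−b²=22.090150
λ₁=(c·0.166−b)/D = (82.201488·0.166−7.333215)/22.090150 = 0.285749
λ₂=(a−b·0.166)/D = (0.922930−7.333215·0.166)/22.090150 = -0.013326
w* = 0.285749·p + -0.013326·q:
  w_0 = 0.285749·1.4225 + -0.013326·24.1746 = 0.0843  (Lockheed)
  w_1 = 0.285749·2.2447 + -0.013326·11.7989 = 0.4842  (JPMorgan)
  w_2 = 0.285749·2.5982 + -0.013326·20.1065 = 0.4745  (Oracle)
  w_3 = 0.285749·1.0677 + -0.013326·26.1215 = -0.0430  (Qualcomm)
Σw_i=1.0000  μᵀw=0.1660
σ²=wᵀΣw=λ₁·μ_p+λ₂ = 0.285749·0.166 + -0.013326 = 0.034108 ≈ 0.0341

JPMorgan (0.4842)


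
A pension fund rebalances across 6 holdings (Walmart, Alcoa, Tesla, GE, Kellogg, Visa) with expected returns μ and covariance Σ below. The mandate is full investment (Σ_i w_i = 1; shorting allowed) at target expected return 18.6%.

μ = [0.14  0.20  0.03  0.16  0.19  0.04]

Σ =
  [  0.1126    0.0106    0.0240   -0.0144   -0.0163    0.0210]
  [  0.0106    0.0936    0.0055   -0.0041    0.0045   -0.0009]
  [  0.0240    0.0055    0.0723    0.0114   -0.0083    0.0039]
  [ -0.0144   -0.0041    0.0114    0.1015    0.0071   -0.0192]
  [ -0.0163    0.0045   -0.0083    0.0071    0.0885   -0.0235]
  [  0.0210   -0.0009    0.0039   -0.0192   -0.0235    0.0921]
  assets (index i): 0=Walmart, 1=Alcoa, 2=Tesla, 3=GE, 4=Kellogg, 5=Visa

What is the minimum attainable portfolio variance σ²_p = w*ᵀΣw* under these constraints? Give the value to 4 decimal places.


0.0256

p=Σ⁻¹μ = [1.5173  1.9633  -0.3278  1.9548  2.4451  1.1528]
q=Σ⁻¹𝟙 = [6.8425  9.2118  10.0062  11.8839  16.2129  15.5782]
a=μᵀp=1.418698  b=𝟙ᵀp=8.705494  c=𝟙ᵀq=69.735479  D=ac−b²=23.147935
λ₁=(c·0.186−b)/D = (69.735479·0.186−8.705494)/23.147935 = 0.184263
λ₂=(a−b·0.186)/D = (1.418698−8.705494·0.186)/23.147935 = -0.008663
w* = 0.184263·p + -0.008663·q:
  w_0 = 0.184263·1.5173 + -0.008663·6.8425 = 0.2203  (Walmart)
  w_1 = 0.184263·1.9633 + -0.008663·9.2118 = 0.2820  (Alcoa)
  w_2 = 0.184263·-0.3278 + -0.008663·10.0062 = -0.1471  (Tesla)
  w_3 = 0.184263·1.9548 + -0.008663·11.8839 = 0.2572  (GE)
  w_4 = 0.184263·2.4451 + -0.008663·16.2129 = 0.3101  (Kellogg)
  w_5 = 0.184263·1.1528 + -0.008663·15.5782 = 0.0775  (Visa)
Σw_i=1.0000  μᵀw=0.1860
σ²=wᵀΣw=λ₁·μ_p+λ₂ = 0.184263·0.186 + -0.008663 = 0.025610 ≈ 0.0256


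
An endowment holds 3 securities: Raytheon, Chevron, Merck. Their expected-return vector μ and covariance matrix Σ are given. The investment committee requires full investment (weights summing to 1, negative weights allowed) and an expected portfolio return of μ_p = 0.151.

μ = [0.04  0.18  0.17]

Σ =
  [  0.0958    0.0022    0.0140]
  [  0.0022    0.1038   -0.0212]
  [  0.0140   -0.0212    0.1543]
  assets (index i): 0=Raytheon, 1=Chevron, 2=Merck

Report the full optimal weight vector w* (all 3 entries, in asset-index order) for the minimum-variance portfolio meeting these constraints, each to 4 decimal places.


u=Σ⁻¹μ = [0.1724  2.0086  1.3621]
v=Σ⁻¹𝟙 = [9.1434  10.9002  7.1489]
a=μᵀu=0.600005  b=𝟙ᵀu=3.543087  c=𝟙ᵀv=27.192489  D=ac−b²=3.762160
λ₁=(c·0.151−b)/D = (27.192489·0.151−3.543087)/3.762160 = 0.149642
λ₂=(a−b·0.151)/D = (0.600005−3.543087·0.151)/3.762160 = 0.017277
w* = 0.149642·u + 0.017277·v:
  w_0 = 0.149642·0.1724 + 0.017277·9.1434 = 0.1838  (Raytheon)
  w_1 = 0.149642·2.0086 + 0.017277·10.9002 = 0.4889  (Chevron)
  w_2 = 0.149642·1.3621 + 0.017277·7.1489 = 0.3273  (Merck)
Σw_i=1.0000  μᵀw=0.1510
σ²=wᵀΣw=λ₁·μ_p+λ₂ = 0.149642·0.151 + 0.017277 = 0.039873 ≈ 0.0399

0.1838  0.4889  0.3273


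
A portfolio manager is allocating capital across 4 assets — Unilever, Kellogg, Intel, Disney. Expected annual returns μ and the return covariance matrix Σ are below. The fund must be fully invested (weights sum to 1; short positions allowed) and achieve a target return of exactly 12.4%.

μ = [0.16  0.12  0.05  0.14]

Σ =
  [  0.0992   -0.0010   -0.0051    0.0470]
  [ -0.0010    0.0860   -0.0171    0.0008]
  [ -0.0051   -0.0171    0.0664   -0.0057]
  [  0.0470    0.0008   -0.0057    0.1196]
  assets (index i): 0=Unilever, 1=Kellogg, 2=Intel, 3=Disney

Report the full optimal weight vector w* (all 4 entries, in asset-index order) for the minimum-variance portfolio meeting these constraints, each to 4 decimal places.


g=Σ⁻¹μ = [1.3754  1.6731  1.3482  0.6831]
h=Σ⁻¹𝟙 = [8.4926  15.7006  20.2610  5.8844]
a=μᵀg=0.583879  b=𝟙ᵀg=5.079752  c=𝟙ᵀh=50.338607  D=ac−b²=3.587756
λ₁=(c·0.124−b)/D = (50.338607·0.124−5.079752)/3.587756 = 0.323945
λ₂=(a−b·0.124)/D = (0.583879−5.079752·0.124)/3.587756 = -0.012824
w* = 0.323945·g + -0.012824·h:
  w_0 = 0.323945·1.3754 + -0.012824·8.4926 = 0.3366  (Unilever)
  w_1 = 0.323945·1.6731 + -0.012824·15.7006 = 0.3406  (Kellogg)
  w_2 = 0.323945·1.3482 + -0.012824·20.2610 = 0.1769  (Intel)
  w_3 = 0.323945·0.6831 + -0.012824·5.8844 = 0.1458  (Disney)
Σw_i=1.0000  μᵀw=0.1240
σ²=wᵀΣw=λ₁·μ_p+λ₂ = 0.323945·0.124 + -0.012824 = 0.027345 ≈ 0.0273

0.3366  0.3406  0.1769  0.1458


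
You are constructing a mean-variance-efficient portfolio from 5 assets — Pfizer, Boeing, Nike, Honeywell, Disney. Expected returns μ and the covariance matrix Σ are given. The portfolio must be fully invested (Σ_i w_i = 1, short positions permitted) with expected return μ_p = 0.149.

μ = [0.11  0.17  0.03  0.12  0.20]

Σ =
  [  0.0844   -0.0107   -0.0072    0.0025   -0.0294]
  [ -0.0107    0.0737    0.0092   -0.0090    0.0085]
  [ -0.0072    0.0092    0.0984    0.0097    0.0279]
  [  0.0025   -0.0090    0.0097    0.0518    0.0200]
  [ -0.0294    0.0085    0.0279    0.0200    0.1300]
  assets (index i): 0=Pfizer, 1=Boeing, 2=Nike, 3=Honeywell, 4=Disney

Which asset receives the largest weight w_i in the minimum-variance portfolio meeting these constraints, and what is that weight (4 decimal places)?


p=Σ⁻¹μ = [2.1064  2.7497  -0.4655  2.1611  1.6025]
q=Σ⁻¹𝟙 = [16.1024  16.5930  6.2845  17.8584  6.1528]
a=μᵀp=1.265010  b=𝟙ᵀp=8.154177  c=𝟙ᵀq=62.991062  D=ac−b²=13.193708
λ₁=(c·0.149−b)/D = (62.991062·0.149−8.154177)/13.193708 = 0.093339
λ₂=(a−b·0.149)/D = (1.265010−8.154177·0.149)/13.193708 = 0.003793
w* = 0.093339·p + 0.003793·q:
  w_0 = 0.093339·2.1064 + 0.003793·16.1024 = 0.2577  (Pfizer)
  w_1 = 0.093339·2.7497 + 0.003793·16.5930 = 0.3196  (Boeing)
  w_2 = 0.093339·-0.4655 + 0.003793·6.2845 = -0.0196  (Nike)
  w_3 = 0.093339·2.1611 + 0.003793·17.8584 = 0.2694  (Honeywell)
  w_4 = 0.093339·1.6025 + 0.003793·6.1528 = 0.1729  (Disney)
Σw_i=1.0000  μᵀw=0.1490
σ²=wᵀΣw=λ₁·μ_p+λ₂ = 0.093339·0.149 + 0.003793 = 0.017700 ≈ 0.0177

Boeing (0.3196)


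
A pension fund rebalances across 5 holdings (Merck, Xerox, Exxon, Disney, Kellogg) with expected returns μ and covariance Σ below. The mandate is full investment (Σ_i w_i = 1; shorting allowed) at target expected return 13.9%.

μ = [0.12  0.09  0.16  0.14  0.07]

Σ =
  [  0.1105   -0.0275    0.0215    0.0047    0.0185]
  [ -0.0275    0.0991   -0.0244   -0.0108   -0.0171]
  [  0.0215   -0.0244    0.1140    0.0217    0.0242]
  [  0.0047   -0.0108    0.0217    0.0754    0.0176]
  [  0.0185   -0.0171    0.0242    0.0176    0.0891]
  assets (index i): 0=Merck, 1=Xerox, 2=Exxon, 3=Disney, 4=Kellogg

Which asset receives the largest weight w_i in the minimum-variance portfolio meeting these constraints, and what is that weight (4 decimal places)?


u=Σ⁻¹μ = [1.1806  1.7477  1.1950  1.6363  0.2281]
v=Σ⁻¹𝟙 = [10.1617  17.2138  6.6190  11.2288  8.4013]
a=μᵀu=0.735227  b=𝟙ᵀu=5.987808  c=𝟙ᵀv=53.624598  D=ac−b²=3.572396
λ₁=(c·0.139−b)/D = (53.624598·0.139−5.987808)/3.572396 = 0.410372
λ₂=(a−b·0.139)/D = (0.735227−5.987808·0.139)/3.572396 = -0.027175
w* = 0.410372·u + -0.027175·v:
  w_0 = 0.410372·1.1806 + -0.027175·10.1617 = 0.2084  (Merck)
  w_1 = 0.410372·1.7477 + -0.027175·17.2138 = 0.2494  (Xerox)
  w_2 = 0.410372·1.1950 + -0.027175·6.6190 = 0.3105  (Exxon)
  w_3 = 0.410372·1.6363 + -0.027175·11.2288 = 0.3664  (Disney)
  w_4 = 0.410372·0.2281 + -0.027175·8.4013 = -0.1347  (Kellogg)
Σw_i=1.0000  μᵀw=0.1390
σ²=wᵀΣw=λ₁·μ_p+λ₂ = 0.410372·0.139 + -0.027175 = 0.029867 ≈ 0.0299

Disney (0.3664)


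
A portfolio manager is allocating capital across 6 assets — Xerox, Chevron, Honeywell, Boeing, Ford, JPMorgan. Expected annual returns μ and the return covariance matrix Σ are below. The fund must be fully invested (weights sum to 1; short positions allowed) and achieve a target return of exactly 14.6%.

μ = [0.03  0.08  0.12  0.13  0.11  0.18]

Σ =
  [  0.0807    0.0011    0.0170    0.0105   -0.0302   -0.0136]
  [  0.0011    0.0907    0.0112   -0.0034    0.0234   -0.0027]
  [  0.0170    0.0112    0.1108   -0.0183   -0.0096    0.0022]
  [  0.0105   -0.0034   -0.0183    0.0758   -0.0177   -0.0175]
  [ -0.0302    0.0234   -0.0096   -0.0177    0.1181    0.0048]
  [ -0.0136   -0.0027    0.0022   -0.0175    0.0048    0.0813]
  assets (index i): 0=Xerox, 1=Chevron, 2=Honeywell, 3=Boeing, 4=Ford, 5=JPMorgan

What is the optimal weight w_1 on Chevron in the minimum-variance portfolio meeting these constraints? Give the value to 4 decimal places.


u=Σ⁻¹μ = [0.6896  0.5103  1.4918  3.0058  1.4619  2.8666]
v=Σ⁻¹𝟙 = [15.8676  7.2115  10.2846  21.4762  14.3913  18.6888]
a=μᵀu=1.308083  b=𝟙ᵀu=10.026034  c=𝟙ᵀv=87.919957  D=ac−b²=14.485264
λ₁=(c·0.146−b)/D = (87.919957·0.146−10.026034)/14.485264 = 0.194010
λ₂=(a−b·0.146)/D = (1.308083−10.026034·0.146)/14.485264 = -0.010750
w* = 0.194010·u + -0.010750·v:
  w_0 = 0.194010·0.6896 + -0.010750·15.8676 = -0.0368  (Xerox)
  w_1 = 0.194010·0.5103 + -0.010750·7.2115 = 0.0215  (Chevron)
  w_2 = 0.194010·1.4918 + -0.010750·10.2846 = 0.1789  (Honeywell)
  w_3 = 0.194010·3.0058 + -0.010750·21.4762 = 0.3523  (Boeing)
  w_4 = 0.194010·1.4619 + -0.010750·14.3913 = 0.1289  (Ford)
  w_5 = 0.194010·2.8666 + -0.010750·18.6888 = 0.3553  (JPMorgan)
Σw_i=1.0000  μᵀw=0.1460
σ²=wᵀΣw=λ₁·μ_p+λ₂ = 0.194010·0.146 + -0.010750 = 0.017575 ≈ 0.0176

0.0215


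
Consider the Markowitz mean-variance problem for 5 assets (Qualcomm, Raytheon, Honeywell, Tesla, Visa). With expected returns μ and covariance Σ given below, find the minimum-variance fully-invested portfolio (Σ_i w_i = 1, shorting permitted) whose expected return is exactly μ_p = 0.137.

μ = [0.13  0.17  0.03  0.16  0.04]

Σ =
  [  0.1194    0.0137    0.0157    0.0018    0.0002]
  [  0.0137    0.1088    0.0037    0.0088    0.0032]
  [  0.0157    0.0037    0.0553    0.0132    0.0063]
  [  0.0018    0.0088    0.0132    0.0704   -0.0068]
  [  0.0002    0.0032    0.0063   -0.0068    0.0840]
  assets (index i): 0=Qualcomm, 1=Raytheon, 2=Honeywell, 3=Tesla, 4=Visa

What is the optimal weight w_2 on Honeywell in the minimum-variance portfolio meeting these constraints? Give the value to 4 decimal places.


x=Σ⁻¹μ = [0.9653  1.2560  -0.4210  2.2316  0.6383]
y=Σ⁻¹𝟙 = [5.8578  6.7268  11.7332  12.1477  11.7380]
a=μᵀx=0.708972  b=𝟙ᵀx=4.670216  c=𝟙ᵀy=48.203428  D=ac−b²=12.363965
λ₁=(c·0.137−b)/D = (48.203428·0.137−4.670216)/12.363965 = 0.156394
λ₂=(a−b·0.137)/D = (0.708972−4.670216·0.137)/12.363965 = 0.005593
w* = 0.156394·x + 0.005593·y:
  w_0 = 0.156394·0.9653 + 0.005593·5.8578 = 0.1837  (Qualcomm)
  w_1 = 0.156394·1.2560 + 0.005593·6.7268 = 0.2341  (Raytheon)
  w_2 = 0.156394·-0.4210 + 0.005593·11.7332 = -0.0002  (Honeywell)
  w_3 = 0.156394·2.2316 + 0.005593·12.1477 = 0.4170  (Tesla)
  w_4 = 0.156394·0.6383 + 0.005593·11.7380 = 0.1655  (Visa)
Σw_i=1.0000  μᵀw=0.1370
σ²=wᵀΣw=λ₁·μ_p+λ₂ = 0.156394·0.137 + 0.005593 = 0.027019 ≈ 0.0270

-0.0002


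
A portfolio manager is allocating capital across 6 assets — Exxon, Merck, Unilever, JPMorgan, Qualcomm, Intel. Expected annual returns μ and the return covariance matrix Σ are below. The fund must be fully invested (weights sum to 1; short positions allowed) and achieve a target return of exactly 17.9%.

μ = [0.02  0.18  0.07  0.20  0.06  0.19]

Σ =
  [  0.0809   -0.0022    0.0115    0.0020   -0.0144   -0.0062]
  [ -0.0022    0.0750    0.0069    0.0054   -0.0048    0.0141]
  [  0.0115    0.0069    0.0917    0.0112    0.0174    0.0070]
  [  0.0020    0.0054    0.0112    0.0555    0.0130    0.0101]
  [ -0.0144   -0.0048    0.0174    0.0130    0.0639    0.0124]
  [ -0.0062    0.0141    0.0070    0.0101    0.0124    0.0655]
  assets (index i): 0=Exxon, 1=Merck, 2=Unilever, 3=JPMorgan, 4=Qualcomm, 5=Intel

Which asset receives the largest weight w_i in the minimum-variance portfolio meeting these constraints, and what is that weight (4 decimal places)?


JPMorgan (0.4012)

p=Σ⁻¹μ = [0.4034  1.8172  0.0244  2.9981  0.1512  2.0542]
q=Σ⁻¹𝟙 = [15.3979  11.9636  3.2047  10.3902  15.2225  9.3229]
a=μᵀp=1.335865  b=𝟙ᵀp=7.448467  c=𝟙ᵀq=65.501781  D=ac−b²=32.021896
λ₁=(c·0.179−b)/D = (65.501781·0.179−7.448467)/32.021896 = 0.133545
λ₂=(a−b·0.179)/D = (1.335865−7.448467·0.179)/32.021896 = 0.000081
w* = 0.133545·p + 0.000081·q:
  w_0 = 0.133545·0.4034 + 0.000081·15.3979 = 0.0551  (Exxon)
  w_1 = 0.133545·1.8172 + 0.000081·11.9636 = 0.2436  (Merck)
  w_2 = 0.133545·0.0244 + 0.000081·3.2047 = 0.0035  (Unilever)
  w_3 = 0.133545·2.9981 + 0.000081·10.3902 = 0.4012  (JPMorgan)
  w_4 = 0.133545·0.1512 + 0.000081·15.2225 = 0.0214  (Qualcomm)
  w_5 = 0.133545·2.0542 + 0.000081·9.3229 = 0.2751  (Intel)
Σw_i=1.0000  μᵀw=0.1790
σ²=wᵀΣw=λ₁·μ_p+λ₂ = 0.133545·0.179 + 0.000081 = 0.023985 ≈ 0.0240


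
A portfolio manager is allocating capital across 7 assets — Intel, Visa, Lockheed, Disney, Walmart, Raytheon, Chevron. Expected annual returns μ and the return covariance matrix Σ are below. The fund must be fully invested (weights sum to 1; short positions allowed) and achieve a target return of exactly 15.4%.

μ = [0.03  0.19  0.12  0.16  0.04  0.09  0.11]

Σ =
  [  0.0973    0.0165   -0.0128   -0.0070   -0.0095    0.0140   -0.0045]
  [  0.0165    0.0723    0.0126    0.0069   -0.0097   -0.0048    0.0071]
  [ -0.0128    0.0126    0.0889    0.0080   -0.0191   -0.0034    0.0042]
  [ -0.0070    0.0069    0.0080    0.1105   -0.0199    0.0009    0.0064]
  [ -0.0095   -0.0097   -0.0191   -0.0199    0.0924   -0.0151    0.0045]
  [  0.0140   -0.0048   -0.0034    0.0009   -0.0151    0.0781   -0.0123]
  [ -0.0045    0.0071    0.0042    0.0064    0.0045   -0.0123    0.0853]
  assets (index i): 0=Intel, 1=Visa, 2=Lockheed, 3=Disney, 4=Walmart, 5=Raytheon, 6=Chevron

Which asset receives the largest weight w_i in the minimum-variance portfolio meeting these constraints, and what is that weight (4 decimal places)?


g=Σ⁻¹μ = [0.0908  2.4712  1.2240  1.4016  1.4950  1.7877  1.1022]
h=Σ⁻¹𝟙 = [11.2799  10.4595  15.0379  10.9860  20.9082  17.7820  11.3442]
a=μᵀg=1.185324  b=𝟙ᵀg=9.572575  c=𝟙ᵀh=97.797686  D=ac−b²=24.287743
λ₁=(c·0.154−b)/D = (97.797686·0.154−9.572575)/24.287743 = 0.225969
λ₂=(a−b·0.154)/D = (1.185324−9.572575·0.154)/24.287743 = -0.011893
w* = 0.225969·g + -0.011893·h:
  w_0 = 0.225969·0.0908 + -0.011893·11.2799 = -0.1136  (Intel)
  w_1 = 0.225969·2.4712 + -0.011893·10.4595 = 0.4340  (Visa)
  w_2 = 0.225969·1.2240 + -0.011893·15.0379 = 0.0978  (Lockheed)
  w_3 = 0.225969·1.4016 + -0.011893·10.9860 = 0.1861  (Disney)
  w_4 = 0.225969·1.4950 + -0.011893·20.9082 = 0.0892  (Walmart)
  w_5 = 0.225969·1.7877 + -0.011893·17.7820 = 0.1925  (Raytheon)
  w_6 = 0.225969·1.1022 + -0.011893·11.3442 = 0.1141  (Chevron)
Σw_i=1.0000  μᵀw=0.1540
σ²=wᵀΣw=λ₁·μ_p+λ₂ = 0.225969·0.154 + -0.011893 = 0.022906 ≈ 0.0229

Visa (0.4340)


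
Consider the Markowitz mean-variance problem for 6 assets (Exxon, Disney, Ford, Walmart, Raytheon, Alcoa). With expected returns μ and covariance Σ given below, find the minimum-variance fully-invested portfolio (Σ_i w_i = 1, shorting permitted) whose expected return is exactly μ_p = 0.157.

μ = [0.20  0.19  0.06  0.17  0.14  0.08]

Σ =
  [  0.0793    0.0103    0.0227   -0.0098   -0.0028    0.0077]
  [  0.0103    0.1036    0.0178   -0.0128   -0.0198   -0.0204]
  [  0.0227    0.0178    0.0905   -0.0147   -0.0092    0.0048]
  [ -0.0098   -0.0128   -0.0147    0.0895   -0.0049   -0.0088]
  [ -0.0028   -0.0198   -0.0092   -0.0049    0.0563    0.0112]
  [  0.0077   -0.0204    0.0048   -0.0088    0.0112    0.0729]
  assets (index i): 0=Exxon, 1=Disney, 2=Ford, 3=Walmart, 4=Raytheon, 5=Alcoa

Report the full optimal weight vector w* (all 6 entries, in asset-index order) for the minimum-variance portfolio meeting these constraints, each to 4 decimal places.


p=Σ⁻¹μ = [2.4275  2.8912  0.2606  2.9615  3.6398  1.4312]
q=Σ⁻¹𝟙 = [9.2199  17.0678  10.1628  19.1477  24.4867  15.4000]
a=μᵀp=2.177999  b=𝟙ᵀp=13.611868  c=𝟙ᵀq=95.484808  D=ac−b²=22.682853
λ₁=(c·0.157−b)/D = (95.484808·0.157−13.611868)/22.682853 = 0.060806
λ₂=(a−b·0.157)/D = (2.177999−13.611868·0.157)/22.682853 = 0.001805
w* = 0.060806·p + 0.001805·q:
  w_0 = 0.060806·2.4275 + 0.001805·9.2199 = 0.1642  (Exxon)
  w_1 = 0.060806·2.8912 + 0.001805·17.0678 = 0.2066  (Disney)
  w_2 = 0.060806·0.2606 + 0.001805·10.1628 = 0.0342  (Ford)
  w_3 = 0.060806·2.9615 + 0.001805·19.1477 = 0.2146  (Walmart)
  w_4 = 0.060806·3.6398 + 0.001805·24.4867 = 0.2655  (Raytheon)
  w_5 = 0.060806·1.4312 + 0.001805·15.4000 = 0.1148  (Alcoa)
Σw_i=1.0000  μᵀw=0.1570
σ²=wᵀΣw=λ₁·μ_p+λ₂ = 0.060806·0.157 + 0.001805 = 0.011351 ≈ 0.0114

0.1642  0.2066  0.0342  0.2146  0.2655  0.1148


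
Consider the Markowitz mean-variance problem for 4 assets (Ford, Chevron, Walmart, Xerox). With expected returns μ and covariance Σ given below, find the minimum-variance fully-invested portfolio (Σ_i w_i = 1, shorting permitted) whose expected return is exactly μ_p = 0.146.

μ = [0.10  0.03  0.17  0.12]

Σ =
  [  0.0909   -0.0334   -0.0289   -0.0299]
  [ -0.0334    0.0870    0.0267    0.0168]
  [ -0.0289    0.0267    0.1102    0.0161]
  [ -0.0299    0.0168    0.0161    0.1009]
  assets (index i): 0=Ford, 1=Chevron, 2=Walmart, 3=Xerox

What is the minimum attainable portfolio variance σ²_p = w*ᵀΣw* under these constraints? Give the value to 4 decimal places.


x=Σ⁻¹μ = [2.3243  0.3792  1.8380  1.5217]
y=Σ⁻¹𝟙 = [23.9414  15.1882  9.7863  12.9150]
a=μᵀx=0.738872  b=𝟙ᵀx=6.063251  c=𝟙ᵀy=61.830871  D=ac−b²=8.922076
λ₁=(c·0.146−b)/D = (61.830871·0.146−6.063251)/8.922076 = 0.332216
λ₂=(a−b·0.146)/D = (0.738872−6.063251·0.146)/8.922076 = -0.016405
w* = 0.332216·x + -0.016405·y:
  w_0 = 0.332216·2.3243 + -0.016405·23.9414 = 0.3794  (Ford)
  w_1 = 0.332216·0.3792 + -0.016405·15.1882 = -0.1232  (Chevron)
  w_2 = 0.332216·1.8380 + -0.016405·9.7863 = 0.4501  (Walmart)
  w_3 = 0.332216·1.5217 + -0.016405·12.9150 = 0.2937  (Xerox)
Σw_i=1.0000  μᵀw=0.1460
σ²=wᵀΣw=λ₁·μ_p+λ₂ = 0.332216·0.146 + -0.016405 = 0.032099 ≈ 0.0321

0.0321


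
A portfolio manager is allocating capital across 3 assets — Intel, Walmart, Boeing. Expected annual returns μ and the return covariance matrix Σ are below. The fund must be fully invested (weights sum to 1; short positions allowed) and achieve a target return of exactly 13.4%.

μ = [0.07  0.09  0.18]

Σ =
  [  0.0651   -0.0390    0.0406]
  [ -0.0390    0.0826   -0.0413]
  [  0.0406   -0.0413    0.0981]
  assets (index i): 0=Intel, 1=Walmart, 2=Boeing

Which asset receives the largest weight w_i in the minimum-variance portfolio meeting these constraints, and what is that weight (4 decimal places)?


x=Σ⁻¹μ = [1.2506  2.9623  2.5644]
y=Σ⁻¹𝟙 = [25.9787  30.5174  12.2899]
a=μᵀx=0.815736  b=𝟙ᵀx=6.777251  c=𝟙ᵀy=68.785957  D=ac−b²=10.180074
λ₁=(c·0.134−b)/D = (68.785957·0.134−6.777251)/10.180074 = 0.239691
λ₂=(a−b·0.134)/D = (0.815736−6.777251·0.134)/10.180074 = -0.009078
w* = 0.239691·x + -0.009078·y:
  w_0 = 0.239691·1.2506 + -0.009078·25.9787 = 0.0639  (Intel)
  w_1 = 0.239691·2.9623 + -0.009078·30.5174 = 0.4330  (Walmart)
  w_2 = 0.239691·2.5644 + -0.009078·12.2899 = 0.5031  (Boeing)
Σw_i=1.0000  μᵀw=0.1340
σ²=wᵀΣw=λ₁·μ_p+λ₂ = 0.239691·0.134 + -0.009078 = 0.023040 ≈ 0.0230

Boeing (0.5031)


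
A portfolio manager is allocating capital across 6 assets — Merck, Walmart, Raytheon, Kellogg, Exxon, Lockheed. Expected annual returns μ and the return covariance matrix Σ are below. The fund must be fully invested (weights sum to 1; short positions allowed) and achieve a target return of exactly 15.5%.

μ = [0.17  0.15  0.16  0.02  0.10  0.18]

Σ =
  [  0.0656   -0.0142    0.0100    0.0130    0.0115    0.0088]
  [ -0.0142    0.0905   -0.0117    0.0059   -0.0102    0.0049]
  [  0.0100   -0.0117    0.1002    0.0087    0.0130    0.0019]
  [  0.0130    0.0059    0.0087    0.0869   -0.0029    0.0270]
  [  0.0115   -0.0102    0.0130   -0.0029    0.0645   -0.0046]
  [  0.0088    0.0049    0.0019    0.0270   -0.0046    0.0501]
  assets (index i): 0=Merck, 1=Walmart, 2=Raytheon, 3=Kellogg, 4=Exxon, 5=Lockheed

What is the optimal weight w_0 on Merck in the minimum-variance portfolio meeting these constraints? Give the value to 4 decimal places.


0.1920

g=Σ⁻¹μ = [2.4088  2.2803  1.5082  -1.5940  1.3822  3.8754]
h=Σ⁻¹𝟙 = [11.6692  14.5554  7.9032  3.6366  15.4113  15.6423]
a=μᵀg=1.796788  b=𝟙ᵀg=9.861050  c=𝟙ᵀh=68.817890  D=ac−b²=26.410863
λ₁=(c·0.155−b)/D = (68.817890·0.155−9.861050)/26.410863 = 0.030507
λ₂=(a−b·0.155)/D = (1.796788−9.861050·0.155)/26.410863 = 0.010160
w* = 0.030507·g + 0.010160·h:
  w_0 = 0.030507·2.4088 + 0.010160·11.6692 = 0.1920  (Merck)
  w_1 = 0.030507·2.2803 + 0.010160·14.5554 = 0.2174  (Walmart)
  w_2 = 0.030507·1.5082 + 0.010160·7.9032 = 0.1263  (Raytheon)
  w_3 = 0.030507·-1.5940 + 0.010160·3.6366 = -0.0117  (Kellogg)
  w_4 = 0.030507·1.3822 + 0.010160·15.4113 = 0.1987  (Exxon)
  w_5 = 0.030507·3.8754 + 0.010160·15.6423 = 0.2771  (Lockheed)
Σw_i=1.0000  μᵀw=0.1550
σ²=wᵀΣw=λ₁·μ_p+λ₂ = 0.030507·0.155 + 0.010160 = 0.014888 ≈ 0.0149


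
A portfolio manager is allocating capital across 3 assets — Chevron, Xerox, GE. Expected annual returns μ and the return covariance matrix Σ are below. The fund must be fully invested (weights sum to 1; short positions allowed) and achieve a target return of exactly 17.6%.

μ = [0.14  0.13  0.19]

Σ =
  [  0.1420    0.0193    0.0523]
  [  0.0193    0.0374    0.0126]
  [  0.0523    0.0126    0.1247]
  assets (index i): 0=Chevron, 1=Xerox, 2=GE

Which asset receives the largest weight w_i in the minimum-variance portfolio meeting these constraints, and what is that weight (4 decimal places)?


GE (0.7838)

u=Σ⁻¹μ = [0.1512  3.0084  1.1563]
v=Σ⁻¹𝟙 = [2.0226  24.0987  4.7360]
a=μᵀu=0.631946  b=𝟙ᵀu=4.315825  c=𝟙ᵀv=30.857235  D=ac−b²=0.873760
λ₁=(c·0.176−b)/D = (30.857235·0.176−4.315825)/0.873760 = 1.276149
λ₂=(a−b·0.176)/D = (0.631946−4.315825·0.176)/0.873760 = -0.146080
w* = 1.276149·u + -0.146080·v:
  w_0 = 1.276149·0.1512 + -0.146080·2.0226 = -0.1026  (Chevron)
  w_1 = 1.276149·3.0084 + -0.146080·24.0987 = 0.3188  (Xerox)
  w_2 = 1.276149·1.1563 + -0.146080·4.7360 = 0.7838  (GE)
Σw_i=1.0000  μᵀw=0.1760
σ²=wᵀΣw=λ₁·μ_p+λ₂ = 1.276149·0.176 + -0.146080 = 0.078522 ≈ 0.0785


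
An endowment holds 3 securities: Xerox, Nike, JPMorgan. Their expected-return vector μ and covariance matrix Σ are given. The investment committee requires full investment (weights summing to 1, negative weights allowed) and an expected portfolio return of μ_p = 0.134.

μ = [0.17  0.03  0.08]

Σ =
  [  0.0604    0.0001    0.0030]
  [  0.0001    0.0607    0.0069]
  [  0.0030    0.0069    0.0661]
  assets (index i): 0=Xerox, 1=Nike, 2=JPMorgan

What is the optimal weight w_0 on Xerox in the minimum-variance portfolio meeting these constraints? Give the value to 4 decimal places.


u=Σ⁻¹μ = [2.7620  0.3708  1.0462]
v=Σ⁻¹𝟙 = [15.8936  14.9884  12.8427]
a=μᵀu=0.564359  b=𝟙ᵀu=4.178976  c=𝟙ᵀv=43.724654  D=ac−b²=7.212586
λ₁=(c·0.134−b)/D = (43.724654·0.134−4.178976)/7.212586 = 0.232944
λ₂=(a−b·0.134)/D = (0.564359−4.178976·0.134)/7.212586 = 0.000607
w* = 0.232944·u + 0.000607·v:
  w_0 = 0.232944·2.7620 + 0.000607·15.8936 = 0.6530  (Xerox)
  w_1 = 0.232944·0.3708 + 0.000607·14.9884 = 0.0955  (Nike)
  w_2 = 0.232944·1.0462 + 0.000607·12.8427 = 0.2515  (JPMorgan)
Σw_i=1.0000  μᵀw=0.1340
σ²=wᵀΣw=λ₁·μ_p+λ₂ = 0.232944·0.134 + 0.000607 = 0.031821 ≈ 0.0318

0.6530


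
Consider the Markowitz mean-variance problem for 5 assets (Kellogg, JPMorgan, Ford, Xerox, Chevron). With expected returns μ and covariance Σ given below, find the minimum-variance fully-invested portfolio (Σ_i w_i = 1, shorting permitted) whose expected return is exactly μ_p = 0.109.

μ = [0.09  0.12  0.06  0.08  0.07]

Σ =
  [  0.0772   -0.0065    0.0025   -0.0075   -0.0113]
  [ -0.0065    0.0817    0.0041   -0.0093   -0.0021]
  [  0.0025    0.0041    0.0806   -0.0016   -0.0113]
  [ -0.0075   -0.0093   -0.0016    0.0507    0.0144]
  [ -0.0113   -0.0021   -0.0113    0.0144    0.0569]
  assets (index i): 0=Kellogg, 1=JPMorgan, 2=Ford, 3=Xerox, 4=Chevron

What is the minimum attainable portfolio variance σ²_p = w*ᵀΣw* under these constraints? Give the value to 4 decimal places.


0.0323

p=Σ⁻¹μ = [1.6608  1.7988  0.8242  1.8005  1.3345]
q=Σ⁻¹𝟙 = [18.6582  15.8246  14.1660  20.2827  19.5444]
a=μᵀp=0.652242  b=𝟙ᵀp=7.418874  c=𝟙ᵀq=88.475879  D=ac−b²=2.667958
λ₁=(c·0.109−b)/D = (88.475879·0.109−7.418874)/2.667958 = 0.833970
λ₂=(a−b·0.109)/D = (0.652242−7.418874·0.109)/2.667958 = -0.058627
w* = 0.833970·p + -0.058627·q:
  w_0 = 0.833970·1.6608 + -0.058627·18.6582 = 0.2912  (Kellogg)
  w_1 = 0.833970·1.7988 + -0.058627·15.8246 = 0.5724  (JPMorgan)
  w_2 = 0.833970·0.8242 + -0.058627·14.1660 = -0.1431  (Ford)
  w_3 = 0.833970·1.8005 + -0.058627·20.2827 = 0.3125  (Xerox)
  w_4 = 0.833970·1.3345 + -0.058627·19.5444 = -0.0329  (Chevron)
Σw_i=1.0000  μᵀw=0.1090
σ²=wᵀΣw=λ₁·μ_p+λ₂ = 0.833970·0.109 + -0.058627 = 0.032275 ≈ 0.0323


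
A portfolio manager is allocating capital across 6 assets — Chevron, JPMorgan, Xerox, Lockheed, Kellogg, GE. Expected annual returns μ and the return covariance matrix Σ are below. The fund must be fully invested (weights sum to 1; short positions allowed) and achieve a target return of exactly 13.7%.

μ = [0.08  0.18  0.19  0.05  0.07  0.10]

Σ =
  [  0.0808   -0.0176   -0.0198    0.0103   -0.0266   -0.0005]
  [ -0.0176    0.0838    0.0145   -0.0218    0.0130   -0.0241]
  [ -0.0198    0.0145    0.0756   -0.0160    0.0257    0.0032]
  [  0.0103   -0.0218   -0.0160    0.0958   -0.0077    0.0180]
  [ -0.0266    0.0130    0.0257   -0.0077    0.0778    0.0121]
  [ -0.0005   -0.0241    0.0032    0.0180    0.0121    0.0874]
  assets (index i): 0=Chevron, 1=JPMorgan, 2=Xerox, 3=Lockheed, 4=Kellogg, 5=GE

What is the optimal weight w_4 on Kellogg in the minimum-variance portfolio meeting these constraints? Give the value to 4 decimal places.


g=Σ⁻¹μ = [2.1844  2.8714  2.6466  1.0930  0.1510  1.6055]
h=Σ⁻¹𝟙 = [22.2920  19.2987  13.5380  13.4373  12.2526  11.9313]
a=μᵀg=1.420247  b=𝟙ᵀg=10.552025  c=𝟙ᵀh=92.749917  D=ac−b²=20.382606
λ₁=(c·0.137−b)/D = (92.749917·0.137−10.552025)/20.382606 = 0.105713
λ₂=(a−b·0.137)/D = (1.420247−10.552025·0.137)/20.382606 = -0.001245
w* = 0.105713·g + -0.001245·h:
  w_0 = 0.105713·2.1844 + -0.001245·22.2920 = 0.2032  (Chevron)
  w_1 = 0.105713·2.8714 + -0.001245·19.2987 = 0.2795  (JPMorgan)
  w_2 = 0.105713·2.6466 + -0.001245·13.5380 = 0.2629  (Xerox)
  w_3 = 0.105713·1.0930 + -0.001245·13.4373 = 0.0988  (Lockheed)
  w_4 = 0.105713·0.1510 + -0.001245·12.2526 = 0.0007  (Kellogg)
  w_5 = 0.105713·1.6055 + -0.001245·11.9313 = 0.1549  (GE)
Σw_i=1.0000  μᵀw=0.1370
σ²=wᵀΣw=λ₁·μ_p+λ₂ = 0.105713·0.137 + -0.001245 = 0.013238 ≈ 0.0132

0.0007


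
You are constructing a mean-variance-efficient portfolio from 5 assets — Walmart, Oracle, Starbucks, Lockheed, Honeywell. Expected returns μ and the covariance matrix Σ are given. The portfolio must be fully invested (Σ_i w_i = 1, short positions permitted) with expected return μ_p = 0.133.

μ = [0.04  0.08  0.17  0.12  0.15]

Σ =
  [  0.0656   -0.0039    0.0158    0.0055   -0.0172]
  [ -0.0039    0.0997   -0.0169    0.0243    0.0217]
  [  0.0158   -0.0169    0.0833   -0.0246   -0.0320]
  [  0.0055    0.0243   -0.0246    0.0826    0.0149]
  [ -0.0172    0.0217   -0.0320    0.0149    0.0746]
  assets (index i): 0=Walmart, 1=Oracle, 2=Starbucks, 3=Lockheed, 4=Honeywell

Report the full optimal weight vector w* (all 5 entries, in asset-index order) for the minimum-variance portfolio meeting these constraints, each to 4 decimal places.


x=Σ⁻¹μ = [0.4051  0.2929  3.8462  1.8915  3.2910]
y=Σ⁻¹𝟙 = [15.0488  6.7185  22.5472  11.8333  22.2285]
a=μᵀx=1.414124  b=𝟙ᵀx=9.726714  c=𝟙ᵀy=78.376216  D=ac−b²=16.224713
λ₁=(c·0.133−b)/D = (78.376216·0.133−9.726714)/16.224713 = 0.042979
λ₂=(a−b·0.133)/D = (1.414124−9.726714·0.133)/16.224713 = 0.007425
w* = 0.042979·x + 0.007425·y:
  w_0 = 0.042979·0.4051 + 0.007425·15.0488 = 0.1291  (Walmart)
  w_1 = 0.042979·0.2929 + 0.007425·6.7185 = 0.0625  (Oracle)
  w_2 = 0.042979·3.8462 + 0.007425·22.5472 = 0.3327  (Starbucks)
  w_3 = 0.042979·1.8915 + 0.007425·11.8333 = 0.1692  (Lockheed)
  w_4 = 0.042979·3.2910 + 0.007425·22.2285 = 0.3065  (Honeywell)
Σw_i=1.0000  μᵀw=0.1330
σ²=wᵀΣw=λ₁·μ_p+λ₂ = 0.042979·0.133 + 0.007425 = 0.013141 ≈ 0.0131

0.1291  0.0625  0.3327  0.1692  0.3065
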